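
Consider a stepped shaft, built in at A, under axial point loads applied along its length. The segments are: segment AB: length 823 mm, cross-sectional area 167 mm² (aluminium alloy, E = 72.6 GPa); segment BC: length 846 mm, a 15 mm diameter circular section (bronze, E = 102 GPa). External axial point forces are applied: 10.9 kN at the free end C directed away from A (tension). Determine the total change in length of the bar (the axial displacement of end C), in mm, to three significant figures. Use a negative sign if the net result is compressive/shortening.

Internal axial forces (sectioning from the free end, tension +): N_BC = 10.9 kN, N_AB = 10.9 kN.
A_BC = 176.7 mm².
δ_AB = 10900·823/(167·72600) = 0.7399 mm
δ_BC = 10900·846/(176.7·102000) = 0.5116 mm
δ = Σδ_i = 1.251 mm.

1.25 mm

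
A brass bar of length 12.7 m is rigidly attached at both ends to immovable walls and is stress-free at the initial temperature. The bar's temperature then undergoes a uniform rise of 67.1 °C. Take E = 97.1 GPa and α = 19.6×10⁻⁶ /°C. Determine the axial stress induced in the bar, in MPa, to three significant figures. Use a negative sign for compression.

-128 MPa

Free thermal expansion αLΔT = 19.6e-6 · 12700 · 67.1 = 16.7 mm.
The walls impose strain ε = −(16.7)/12700 = -1.3152e-03; σ = Eε = 97100 · -1.3152e-03 = -127.7 MPa.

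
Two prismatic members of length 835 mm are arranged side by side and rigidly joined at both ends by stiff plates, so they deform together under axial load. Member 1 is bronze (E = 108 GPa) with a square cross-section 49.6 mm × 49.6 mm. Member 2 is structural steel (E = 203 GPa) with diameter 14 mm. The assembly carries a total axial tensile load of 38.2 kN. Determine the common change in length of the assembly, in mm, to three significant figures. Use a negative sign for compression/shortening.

0.107 mm

A_1 = 2460 mm².
A_2 = 153.9 mm².
Equal strain + equilibrium ⇒ each member carries load in proportion to AE: A₁E₁ = 265700000 N, A₂E₂ = 31250000 N, ΣAE = 296900000 N.
δ = PL/ΣAE = 38200·835/296900000 = 0.1074 mm.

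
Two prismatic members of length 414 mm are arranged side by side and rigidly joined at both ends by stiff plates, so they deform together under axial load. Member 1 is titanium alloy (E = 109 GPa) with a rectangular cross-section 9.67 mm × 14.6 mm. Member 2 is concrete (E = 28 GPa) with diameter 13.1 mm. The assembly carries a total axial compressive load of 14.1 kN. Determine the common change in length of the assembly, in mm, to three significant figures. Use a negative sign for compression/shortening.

-0.305 mm

A_1 = 141.2 mm².
A_2 = 134.8 mm².
Equal strain + equilibrium ⇒ each member carries load in proportion to AE: A₁E₁ = 15390000 N, A₂E₂ = 3774000 N, ΣAE = 19160000 N.
δ = PL/ΣAE = -14100·414/19160000 = -0.3046 mm.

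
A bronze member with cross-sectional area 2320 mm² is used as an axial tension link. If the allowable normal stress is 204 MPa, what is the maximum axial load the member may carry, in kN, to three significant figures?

473 kN

P_max = σ_allow · A = 204 · 2320 = 473300 N = 473.3 kN.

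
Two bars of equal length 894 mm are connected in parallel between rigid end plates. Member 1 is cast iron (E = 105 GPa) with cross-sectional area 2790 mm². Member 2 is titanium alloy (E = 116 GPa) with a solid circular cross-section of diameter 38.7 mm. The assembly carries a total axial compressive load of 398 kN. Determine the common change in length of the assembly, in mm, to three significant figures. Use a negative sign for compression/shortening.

-0.829 mm

A_2 = 1176 mm².
Equal strain + equilibrium ⇒ each member carries load in proportion to AE: A₁E₁ = 293000000 N, A₂E₂ = 136400000 N, ΣAE = 429400000 N.
δ = PL/ΣAE = -398000·894/429400000 = -0.8286 mm.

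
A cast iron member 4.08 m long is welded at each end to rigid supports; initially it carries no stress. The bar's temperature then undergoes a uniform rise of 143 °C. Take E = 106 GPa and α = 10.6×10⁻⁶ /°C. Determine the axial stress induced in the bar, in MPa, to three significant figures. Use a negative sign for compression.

Free thermal expansion αLΔT = 10.6e-6 · 4080 · 143 = 6.184 mm.
The walls impose strain ε = −(6.184)/4080 = -1.5158e-03; σ = Eε = 106000 · -1.5158e-03 = -160.7 MPa.

-161 MPa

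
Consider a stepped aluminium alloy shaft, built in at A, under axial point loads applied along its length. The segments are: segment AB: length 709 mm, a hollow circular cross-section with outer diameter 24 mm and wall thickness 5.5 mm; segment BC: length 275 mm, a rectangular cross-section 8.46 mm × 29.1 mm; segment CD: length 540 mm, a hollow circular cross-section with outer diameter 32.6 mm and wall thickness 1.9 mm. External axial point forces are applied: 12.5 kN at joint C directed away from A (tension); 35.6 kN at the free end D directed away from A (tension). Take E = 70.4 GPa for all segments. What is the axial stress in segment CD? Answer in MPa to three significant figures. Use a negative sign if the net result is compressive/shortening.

Internal axial forces (sectioning from the free end, tension +): N_CD = 35.6 kN, N_BC = 48.1 kN, N_AB = 48.1 kN.
A_CD = 183.2 mm².
σ_CD = N_CD/A_CD = 35600/183.2 = 194.3 MPa.

194 MPa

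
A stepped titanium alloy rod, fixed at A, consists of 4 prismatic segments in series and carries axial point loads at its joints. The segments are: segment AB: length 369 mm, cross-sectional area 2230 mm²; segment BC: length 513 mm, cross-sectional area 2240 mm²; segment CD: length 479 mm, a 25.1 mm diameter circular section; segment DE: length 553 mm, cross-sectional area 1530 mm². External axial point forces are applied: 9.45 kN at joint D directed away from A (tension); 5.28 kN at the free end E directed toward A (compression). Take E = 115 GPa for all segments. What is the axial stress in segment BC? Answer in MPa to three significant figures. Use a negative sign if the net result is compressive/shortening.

1.86 MPa

Internal axial forces (sectioning from the free end, tension +): N_DE = -5.28 kN, N_CD = 4.17 kN, N_BC = 4.17 kN, N_AB = 4.17 kN.
σ_BC = N_BC/A_BC = 4170/2240 = 1.862 MPa.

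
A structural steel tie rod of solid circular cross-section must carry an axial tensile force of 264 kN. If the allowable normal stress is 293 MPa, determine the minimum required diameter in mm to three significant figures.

Required area A ≥ P/σ_allow = 264000/293 = 901 mm².
For a solid circular section, d ≥ √(4A/π) = 33.87 mm.

33.9 mm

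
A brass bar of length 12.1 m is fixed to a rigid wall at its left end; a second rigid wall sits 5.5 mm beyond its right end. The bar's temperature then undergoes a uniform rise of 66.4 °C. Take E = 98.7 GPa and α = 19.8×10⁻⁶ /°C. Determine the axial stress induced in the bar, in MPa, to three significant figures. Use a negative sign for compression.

-84.9 MPa

Free thermal expansion αLΔT = 19.8e-6 · 12100 · 66.4 = 15.91 mm.
The walls engage after the gap closes; constrained expansion = 15.91 − 5.5 = 10.41 mm.
The walls impose strain ε = −(10.41)/12100 = -8.6017e-04; σ = Eε = 98700 · -8.6017e-04 = -84.9 MPa.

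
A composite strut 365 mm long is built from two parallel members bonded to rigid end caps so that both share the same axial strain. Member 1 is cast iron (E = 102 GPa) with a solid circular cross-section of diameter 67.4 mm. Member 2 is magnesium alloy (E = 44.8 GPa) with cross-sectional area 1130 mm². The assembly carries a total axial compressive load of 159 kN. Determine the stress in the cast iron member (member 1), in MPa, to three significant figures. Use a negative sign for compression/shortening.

-39.1 MPa

A_1 = 3568 mm².
Equal strain + equilibrium ⇒ each member carries load in proportion to AE: A₁E₁ = 363900000 N, A₂E₂ = 50620000 N, ΣAE = 414500000 N.
σ₁ = P·E₁/ΣAE = -159000·102000/414500000 = -39.12 MPa.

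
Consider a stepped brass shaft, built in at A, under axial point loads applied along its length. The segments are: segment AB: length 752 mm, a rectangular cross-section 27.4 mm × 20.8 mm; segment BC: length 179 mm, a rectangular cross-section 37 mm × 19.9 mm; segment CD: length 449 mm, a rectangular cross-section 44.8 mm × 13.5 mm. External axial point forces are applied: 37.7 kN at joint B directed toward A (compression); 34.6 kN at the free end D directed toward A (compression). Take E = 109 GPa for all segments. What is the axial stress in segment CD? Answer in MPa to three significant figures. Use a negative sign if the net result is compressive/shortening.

-57.2 MPa

Internal axial forces (sectioning from the free end, tension +): N_CD = -34.6 kN, N_BC = -34.6 kN, N_AB = -72.3 kN.
A_CD = 604.8 mm².
σ_CD = N_CD/A_CD = -34600/604.8 = -57.21 MPa.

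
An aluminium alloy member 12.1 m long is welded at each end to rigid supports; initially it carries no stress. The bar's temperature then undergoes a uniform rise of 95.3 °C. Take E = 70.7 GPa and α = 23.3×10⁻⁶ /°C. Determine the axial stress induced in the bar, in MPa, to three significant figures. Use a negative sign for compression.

-157 MPa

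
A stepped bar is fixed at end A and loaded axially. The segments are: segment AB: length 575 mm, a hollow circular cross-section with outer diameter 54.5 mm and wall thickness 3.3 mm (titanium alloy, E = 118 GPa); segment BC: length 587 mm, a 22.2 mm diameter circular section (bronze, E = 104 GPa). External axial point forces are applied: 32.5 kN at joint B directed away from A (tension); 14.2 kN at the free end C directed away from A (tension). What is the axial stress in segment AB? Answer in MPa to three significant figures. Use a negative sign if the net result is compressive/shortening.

88.0 MPa

Internal axial forces (sectioning from the free end, tension +): N_BC = 14.2 kN, N_AB = 46.7 kN.
A_AB = 530.8 mm².
σ_AB = N_AB/A_AB = 46700/530.8 = 87.98 MPa.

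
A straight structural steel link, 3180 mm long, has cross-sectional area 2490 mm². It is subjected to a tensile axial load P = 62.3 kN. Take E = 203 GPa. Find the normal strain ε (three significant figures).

1.23e-04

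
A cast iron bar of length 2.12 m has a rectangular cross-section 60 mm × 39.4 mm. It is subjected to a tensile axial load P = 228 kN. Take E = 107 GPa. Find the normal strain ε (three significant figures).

9.01e-04

A = 2364 mm².
σ = N/A = 96.45 MPa; ε = σ/E = 96.45/107000 = 9.014e-04.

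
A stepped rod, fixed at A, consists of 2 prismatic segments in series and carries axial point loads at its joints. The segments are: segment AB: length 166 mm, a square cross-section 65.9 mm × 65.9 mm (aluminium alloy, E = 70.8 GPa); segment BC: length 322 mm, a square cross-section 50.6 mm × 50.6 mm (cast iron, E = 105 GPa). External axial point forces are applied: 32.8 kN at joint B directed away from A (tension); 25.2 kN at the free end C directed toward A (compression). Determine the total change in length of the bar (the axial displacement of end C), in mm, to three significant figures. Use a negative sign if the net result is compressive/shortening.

-0.0261 mm

Internal axial forces (sectioning from the free end, tension +): N_BC = -25.2 kN, N_AB = 7.6 kN.
A_AB = 4343 mm².
A_BC = 2560 mm².
δ_AB = 7600·166/(4343·70800) = 0.004103 mm
δ_BC = -25200·322/(2560·105000) = -0.03018 mm
δ = Σδ_i = -0.02608 mm.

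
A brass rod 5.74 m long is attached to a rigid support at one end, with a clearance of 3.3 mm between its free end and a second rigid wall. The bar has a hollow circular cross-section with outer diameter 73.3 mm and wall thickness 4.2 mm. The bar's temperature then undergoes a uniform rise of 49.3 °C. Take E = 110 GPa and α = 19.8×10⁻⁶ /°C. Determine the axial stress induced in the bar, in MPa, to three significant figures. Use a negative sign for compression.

-44.1 MPa

Free thermal expansion αLΔT = 19.8e-6 · 5740 · 49.3 = 5.603 mm.
The walls engage after the gap closes; constrained expansion = 5.603 − 3.3 = 2.303 mm.
The walls impose strain ε = −(2.303)/5740 = -4.0123e-04; σ = Eε = 110000 · -4.0123e-04 = -44.13 MPa.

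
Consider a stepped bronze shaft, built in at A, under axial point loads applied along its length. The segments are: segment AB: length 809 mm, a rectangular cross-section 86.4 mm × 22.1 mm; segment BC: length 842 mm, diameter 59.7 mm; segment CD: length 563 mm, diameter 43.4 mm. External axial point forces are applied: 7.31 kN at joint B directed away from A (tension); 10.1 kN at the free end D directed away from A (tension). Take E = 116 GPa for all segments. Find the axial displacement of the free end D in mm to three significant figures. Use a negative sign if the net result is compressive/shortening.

0.123 mm

Internal axial forces (sectioning from the free end, tension +): N_CD = 10.1 kN, N_BC = 10.1 kN, N_AB = 17.41 kN.
A_AB = 1909 mm².
A_BC = 2799 mm².
A_CD = 1479 mm².
δ_AB = 17410·809/(1909·116000) = 0.06359 mm
δ_BC = 10100·842/(2799·116000) = 0.02619 mm
δ_CD = 10100·563/(1479·116000) = 0.03314 mm
δ = Σδ_i = 0.1229 mm.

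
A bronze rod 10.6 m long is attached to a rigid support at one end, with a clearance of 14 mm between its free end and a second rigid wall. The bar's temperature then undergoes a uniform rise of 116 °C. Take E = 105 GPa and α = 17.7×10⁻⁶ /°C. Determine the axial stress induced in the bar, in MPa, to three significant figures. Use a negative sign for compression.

Free thermal expansion αLΔT = 17.7e-6 · 10600 · 116 = 21.76 mm.
The walls engage after the gap closes; constrained expansion = 21.76 − 14 = 7.764 mm.
The walls impose strain ε = −(7.764)/10600 = -7.3245e-04; σ = Eε = 105000 · -7.3245e-04 = -76.91 MPa.

-76.9 MPa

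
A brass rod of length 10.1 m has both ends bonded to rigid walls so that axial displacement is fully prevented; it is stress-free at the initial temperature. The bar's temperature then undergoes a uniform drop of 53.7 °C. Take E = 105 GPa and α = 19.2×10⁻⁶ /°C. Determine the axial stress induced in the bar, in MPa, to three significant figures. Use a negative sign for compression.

108 MPa

Free thermal expansion αLΔT = 19.2e-6 · 10100 · -53.7 = -10.41 mm.
The walls impose strain ε = −(-10.41)/10100 = 1.0310e-03; σ = Eε = 105000 · 1.0310e-03 = 108.3 MPa.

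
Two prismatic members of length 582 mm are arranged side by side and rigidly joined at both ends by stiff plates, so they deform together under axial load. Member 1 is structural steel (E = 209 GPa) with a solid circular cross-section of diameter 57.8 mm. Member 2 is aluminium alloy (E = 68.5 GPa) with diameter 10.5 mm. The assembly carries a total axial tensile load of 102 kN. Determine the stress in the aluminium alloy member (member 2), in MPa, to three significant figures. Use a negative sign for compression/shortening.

12.6 MPa

A_1 = 2624 mm².
A_2 = 86.59 mm².
Equal strain + equilibrium ⇒ each member carries load in proportion to AE: A₁E₁ = 548400000 N, A₂E₂ = 5931000 N, ΣAE = 554300000 N.
σ₂ = P·E₂/ΣAE = 102000·68500/554300000 = 12.6 MPa.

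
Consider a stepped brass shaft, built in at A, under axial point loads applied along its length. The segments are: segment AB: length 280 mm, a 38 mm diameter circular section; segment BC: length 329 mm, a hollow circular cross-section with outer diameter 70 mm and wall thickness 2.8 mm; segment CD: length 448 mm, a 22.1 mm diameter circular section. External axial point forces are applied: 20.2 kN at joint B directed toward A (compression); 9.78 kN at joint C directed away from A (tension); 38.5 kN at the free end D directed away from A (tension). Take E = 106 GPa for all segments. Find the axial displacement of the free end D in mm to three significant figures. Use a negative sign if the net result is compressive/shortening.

0.743 mm

Internal axial forces (sectioning from the free end, tension +): N_CD = 38.5 kN, N_BC = 48.28 kN, N_AB = 28.08 kN.
A_AB = 1134 mm².
A_BC = 591.1 mm².
A_CD = 383.6 mm².
δ_AB = 28080·280/(1134·106000) = 0.0654 mm
δ_BC = 48280·329/(591.1·106000) = 0.2535 mm
δ_CD = 38500·448/(383.6·106000) = 0.4242 mm
δ = Σδ_i = 0.7431 mm.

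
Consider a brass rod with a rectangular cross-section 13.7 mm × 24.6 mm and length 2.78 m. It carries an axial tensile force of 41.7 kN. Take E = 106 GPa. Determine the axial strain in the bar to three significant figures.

0.00117

A = 337 mm².
σ = N/A = 123.7 MPa; ε = σ/E = 123.7/106000 = 1.167e-03.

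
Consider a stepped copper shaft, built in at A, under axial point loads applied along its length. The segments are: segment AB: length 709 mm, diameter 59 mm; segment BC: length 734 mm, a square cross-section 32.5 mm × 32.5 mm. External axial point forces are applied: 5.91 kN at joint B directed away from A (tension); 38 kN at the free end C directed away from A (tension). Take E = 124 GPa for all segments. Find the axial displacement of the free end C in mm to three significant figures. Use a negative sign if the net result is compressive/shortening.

Internal axial forces (sectioning from the free end, tension +): N_BC = 38 kN, N_AB = 43.91 kN.
A_AB = 2734 mm².
A_BC = 1056 mm².
δ_AB = 43910·709/(2734·124000) = 0.09183 mm
δ_BC = 38000·734/(1056·124000) = 0.213 mm
δ = Σδ_i = 0.3048 mm.

0.305 mm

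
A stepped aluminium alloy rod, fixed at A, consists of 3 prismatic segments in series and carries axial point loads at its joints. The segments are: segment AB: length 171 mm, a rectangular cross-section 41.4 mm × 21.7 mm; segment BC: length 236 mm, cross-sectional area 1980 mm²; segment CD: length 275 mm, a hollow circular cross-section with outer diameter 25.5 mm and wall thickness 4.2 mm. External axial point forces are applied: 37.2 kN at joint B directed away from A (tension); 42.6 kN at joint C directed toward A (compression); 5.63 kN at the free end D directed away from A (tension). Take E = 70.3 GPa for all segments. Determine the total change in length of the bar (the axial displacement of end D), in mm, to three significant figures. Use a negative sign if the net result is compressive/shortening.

Internal axial forces (sectioning from the free end, tension +): N_CD = 5.63 kN, N_BC = -36.97 kN, N_AB = 0.23 kN.
A_AB = 898.4 mm².
A_CD = 281 mm².
δ_AB = 230·171/(898.4·70300) = 0.0006227 mm
δ_BC = -36970·236/(1980·70300) = -0.06268 mm
δ_CD = 5630·275/(281·70300) = 0.07836 mm
δ = Σδ_i = 0.0163 mm.

0.0163 mm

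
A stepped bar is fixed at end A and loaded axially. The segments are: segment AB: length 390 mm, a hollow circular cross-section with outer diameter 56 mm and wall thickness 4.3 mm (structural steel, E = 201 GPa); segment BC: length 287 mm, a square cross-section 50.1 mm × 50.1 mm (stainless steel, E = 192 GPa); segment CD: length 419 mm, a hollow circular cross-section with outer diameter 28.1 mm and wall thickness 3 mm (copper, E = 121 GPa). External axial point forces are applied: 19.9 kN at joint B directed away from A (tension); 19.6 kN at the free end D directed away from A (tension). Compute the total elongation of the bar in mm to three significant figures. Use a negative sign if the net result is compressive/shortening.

Internal axial forces (sectioning from the free end, tension +): N_CD = 19.6 kN, N_BC = 19.6 kN, N_AB = 39.5 kN.
A_AB = 698.4 mm².
A_BC = 2510 mm².
A_CD = 236.6 mm².
δ_AB = 39500·390/(698.4·201000) = 0.1097 mm
δ_BC = 19600·287/(2510·192000) = 0.01167 mm
δ_CD = 19600·419/(236.6·121000) = 0.2869 mm
δ = Σδ_i = 0.4083 mm.

0.408 mm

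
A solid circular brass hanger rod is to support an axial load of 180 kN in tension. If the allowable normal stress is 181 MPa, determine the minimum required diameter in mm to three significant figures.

35.6 mm

Required area A ≥ P/σ_allow = 180000/181 = 994.5 mm².
For a solid circular section, d ≥ √(4A/π) = 35.58 mm.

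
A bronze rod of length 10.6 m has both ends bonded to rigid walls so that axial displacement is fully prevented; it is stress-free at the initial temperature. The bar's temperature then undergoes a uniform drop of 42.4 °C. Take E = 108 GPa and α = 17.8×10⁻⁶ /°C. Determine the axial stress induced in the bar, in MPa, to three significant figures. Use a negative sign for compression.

Free thermal expansion αLΔT = 17.8e-6 · 10600 · -42.4 = -8 mm.
The walls impose strain ε = −(-8)/10600 = 7.5472e-04; σ = Eε = 108000 · 7.5472e-04 = 81.51 MPa.

81.5 MPa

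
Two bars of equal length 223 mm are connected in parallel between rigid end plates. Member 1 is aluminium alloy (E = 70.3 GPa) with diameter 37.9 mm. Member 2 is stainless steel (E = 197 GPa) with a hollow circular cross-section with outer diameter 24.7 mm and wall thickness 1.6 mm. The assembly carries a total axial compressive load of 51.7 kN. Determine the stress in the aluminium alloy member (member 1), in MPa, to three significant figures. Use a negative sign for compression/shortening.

-35.6 MPa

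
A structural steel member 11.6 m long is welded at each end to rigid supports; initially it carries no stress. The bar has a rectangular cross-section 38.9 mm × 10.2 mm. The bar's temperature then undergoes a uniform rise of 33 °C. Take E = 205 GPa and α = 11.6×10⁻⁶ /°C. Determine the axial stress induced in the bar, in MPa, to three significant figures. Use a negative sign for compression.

-78.5 MPa

Free thermal expansion αLΔT = 11.6e-6 · 11600 · 33 = 4.44 mm.
The walls impose strain ε = −(4.44)/11600 = -3.8280e-04; σ = Eε = 205000 · -3.8280e-04 = -78.47 MPa.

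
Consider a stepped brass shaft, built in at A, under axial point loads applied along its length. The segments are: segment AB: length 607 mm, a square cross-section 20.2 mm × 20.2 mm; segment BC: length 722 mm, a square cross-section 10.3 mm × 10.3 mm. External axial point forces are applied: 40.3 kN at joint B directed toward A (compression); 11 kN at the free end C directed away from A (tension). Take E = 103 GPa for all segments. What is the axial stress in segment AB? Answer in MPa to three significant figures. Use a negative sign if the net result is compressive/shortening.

-71.8 MPa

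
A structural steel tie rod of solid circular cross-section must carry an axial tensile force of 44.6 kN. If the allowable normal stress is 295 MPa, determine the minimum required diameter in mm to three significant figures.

13.9 mm

Required area A ≥ P/σ_allow = 44600/295 = 151.2 mm².
For a solid circular section, d ≥ √(4A/π) = 13.87 mm.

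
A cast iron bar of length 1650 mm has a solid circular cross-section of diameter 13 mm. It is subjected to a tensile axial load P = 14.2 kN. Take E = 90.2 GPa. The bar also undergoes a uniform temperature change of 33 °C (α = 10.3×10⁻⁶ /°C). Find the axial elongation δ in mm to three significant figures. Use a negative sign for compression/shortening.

2.52 mm

A = 132.7 mm².
δ_mech = NL/(AE) = 14200·1650/(132.7·90200) = 1.957 mm.
δ_thermal = αLΔT = 10.3e-6·1650·33 = 0.5608 mm.
δ = δ_mech + δ_thermal = 2.518 mm.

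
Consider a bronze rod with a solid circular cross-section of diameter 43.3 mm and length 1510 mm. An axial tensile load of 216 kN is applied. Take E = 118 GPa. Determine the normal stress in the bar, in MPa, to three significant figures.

147 MPa

A = 1473 mm².
σ = N/A = 216000/1473 = 146.7 MPa.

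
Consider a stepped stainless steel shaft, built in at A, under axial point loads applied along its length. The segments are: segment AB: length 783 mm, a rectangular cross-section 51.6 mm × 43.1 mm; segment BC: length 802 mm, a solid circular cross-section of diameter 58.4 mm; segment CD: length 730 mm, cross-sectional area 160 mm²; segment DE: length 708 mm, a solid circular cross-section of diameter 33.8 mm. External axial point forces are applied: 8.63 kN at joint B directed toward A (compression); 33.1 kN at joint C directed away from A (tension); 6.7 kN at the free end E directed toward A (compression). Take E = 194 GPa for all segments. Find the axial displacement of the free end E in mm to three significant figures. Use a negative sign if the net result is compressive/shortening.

Internal axial forces (sectioning from the free end, tension +): N_DE = -6.7 kN, N_CD = -6.7 kN, N_BC = 26.4 kN, N_AB = 17.77 kN.
A_AB = 2224 mm².
A_BC = 2679 mm².
A_DE = 897.3 mm².
δ_AB = 17770·783/(2224·194000) = 0.03225 mm
δ_BC = 26400·802/(2679·194000) = 0.04074 mm
δ_CD = -6700·730/(160·194000) = -0.1576 mm
δ_DE = -6700·708/(897.3·194000) = -0.02725 mm
δ = Σδ_i = -0.1118 mm.

-0.112 mm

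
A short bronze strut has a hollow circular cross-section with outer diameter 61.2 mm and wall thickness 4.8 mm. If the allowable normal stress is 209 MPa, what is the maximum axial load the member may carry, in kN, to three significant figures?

A = 850.5 mm².
P_max = σ_allow · A = 209 · 850.5 = 177800 N = 177.8 kN.

178 kN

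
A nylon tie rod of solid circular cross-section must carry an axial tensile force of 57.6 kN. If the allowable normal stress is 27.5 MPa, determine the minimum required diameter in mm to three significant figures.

Required area A ≥ P/σ_allow = 57600/27.5 = 2095 mm².
For a solid circular section, d ≥ √(4A/π) = 51.64 mm.

51.6 mm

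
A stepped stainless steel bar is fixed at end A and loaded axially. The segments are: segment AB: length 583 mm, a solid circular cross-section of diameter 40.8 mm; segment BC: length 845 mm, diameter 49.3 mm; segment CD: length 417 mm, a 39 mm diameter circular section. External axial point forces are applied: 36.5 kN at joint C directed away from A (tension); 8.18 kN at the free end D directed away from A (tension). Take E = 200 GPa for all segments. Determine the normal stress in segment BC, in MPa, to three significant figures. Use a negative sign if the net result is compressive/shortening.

Internal axial forces (sectioning from the free end, tension +): N_CD = 8.18 kN, N_BC = 44.68 kN, N_AB = 44.68 kN.
A_BC = 1909 mm².
σ_BC = N_BC/A_BC = 44680/1909 = 23.41 MPa.

23.4 MPa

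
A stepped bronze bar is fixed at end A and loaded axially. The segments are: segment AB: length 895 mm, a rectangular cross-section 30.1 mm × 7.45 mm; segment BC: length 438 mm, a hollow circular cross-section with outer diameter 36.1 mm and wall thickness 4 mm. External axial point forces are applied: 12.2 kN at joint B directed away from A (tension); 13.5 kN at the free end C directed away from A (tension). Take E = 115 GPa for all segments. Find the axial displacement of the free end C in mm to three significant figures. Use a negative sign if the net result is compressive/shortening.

Internal axial forces (sectioning from the free end, tension +): N_BC = 13.5 kN, N_AB = 25.7 kN.
A_AB = 224.2 mm².
A_BC = 403.4 mm².
δ_AB = 25700·895/(224.2·115000) = 0.8919 mm
δ_BC = 13500·438/(403.4·115000) = 0.1275 mm
δ = Σδ_i = 1.019 mm.

1.02 mm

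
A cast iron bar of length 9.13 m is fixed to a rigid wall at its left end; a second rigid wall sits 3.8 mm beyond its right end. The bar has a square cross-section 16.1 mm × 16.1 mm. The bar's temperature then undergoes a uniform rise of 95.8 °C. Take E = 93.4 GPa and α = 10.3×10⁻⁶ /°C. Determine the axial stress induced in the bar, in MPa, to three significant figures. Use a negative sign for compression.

-53.3 MPa

Free thermal expansion αLΔT = 10.3e-6 · 9130 · 95.8 = 9.009 mm.
The walls engage after the gap closes; constrained expansion = 9.009 − 3.8 = 5.209 mm.
The walls impose strain ε = −(5.209)/9130 = -5.7053e-04; σ = Eε = 93400 · -5.7053e-04 = -53.29 MPa.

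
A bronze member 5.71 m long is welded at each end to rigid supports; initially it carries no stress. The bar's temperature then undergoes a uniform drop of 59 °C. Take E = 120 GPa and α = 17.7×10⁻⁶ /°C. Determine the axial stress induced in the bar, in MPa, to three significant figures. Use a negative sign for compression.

125 MPa

Free thermal expansion αLΔT = 17.7e-6 · 5710 · -59 = -5.963 mm.
The walls impose strain ε = −(-5.963)/5710 = 1.0443e-03; σ = Eε = 120000 · 1.0443e-03 = 125.3 MPa.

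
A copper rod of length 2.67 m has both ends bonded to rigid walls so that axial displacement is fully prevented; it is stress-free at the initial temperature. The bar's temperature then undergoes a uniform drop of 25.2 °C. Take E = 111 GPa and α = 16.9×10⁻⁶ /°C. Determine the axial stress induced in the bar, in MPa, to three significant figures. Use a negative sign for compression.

Free thermal expansion αLΔT = 16.9e-6 · 2670 · -25.2 = -1.137 mm.
The walls impose strain ε = −(-1.137)/2670 = 4.2588e-04; σ = Eε = 111000 · 4.2588e-04 = 47.27 MPa.

47.3 MPa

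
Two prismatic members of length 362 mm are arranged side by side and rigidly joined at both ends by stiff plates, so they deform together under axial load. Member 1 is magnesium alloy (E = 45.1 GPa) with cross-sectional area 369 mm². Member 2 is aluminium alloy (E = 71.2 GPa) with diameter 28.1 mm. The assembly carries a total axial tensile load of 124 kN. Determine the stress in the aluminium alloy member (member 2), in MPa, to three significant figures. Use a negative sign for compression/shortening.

145 MPa

A_2 = 620.2 mm².
Equal strain + equilibrium ⇒ each member carries load in proportion to AE: A₁E₁ = 16640000 N, A₂E₂ = 44160000 N, ΣAE = 60800000 N.
σ₂ = P·E₂/ΣAE = 124000·71200/60800000 = 145.2 MPa.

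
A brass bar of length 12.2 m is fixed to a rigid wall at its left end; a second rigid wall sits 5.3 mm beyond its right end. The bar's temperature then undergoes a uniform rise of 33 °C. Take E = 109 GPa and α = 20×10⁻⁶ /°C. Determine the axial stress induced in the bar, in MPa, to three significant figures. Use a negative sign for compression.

Free thermal expansion αLΔT = 20e-6 · 12200 · 33 = 8.052 mm.
The walls engage after the gap closes; constrained expansion = 8.052 − 5.3 = 2.752 mm.
The walls impose strain ε = −(2.752)/12200 = -2.2557e-04; σ = Eε = 109000 · -2.2557e-04 = -24.59 MPa.

-24.6 MPa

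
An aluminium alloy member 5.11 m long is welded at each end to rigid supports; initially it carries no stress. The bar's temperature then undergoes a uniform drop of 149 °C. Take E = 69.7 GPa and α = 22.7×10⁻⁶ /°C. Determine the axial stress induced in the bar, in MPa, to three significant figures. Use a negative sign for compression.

236 MPa

Free thermal expansion αLΔT = 22.7e-6 · 5110 · -149 = -17.28 mm.
The walls impose strain ε = −(-17.28)/5110 = 3.3823e-03; σ = Eε = 69700 · 3.3823e-03 = 235.7 MPa.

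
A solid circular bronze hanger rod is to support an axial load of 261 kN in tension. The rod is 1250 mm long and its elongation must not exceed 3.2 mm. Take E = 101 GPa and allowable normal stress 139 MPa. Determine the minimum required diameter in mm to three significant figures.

Required area A ≥ P/σ_allow = 261000/139 = 1878 mm².
For a solid circular section, d ≥ √(4A/π) = 48.9 mm.
Elongation limit: A ≥ PL/(Eδ_allow) = 261000·1250/(101000·3.2) = 1009 mm² ⇒ d ≥ 35.85 mm.
The stress limit governs.

48.9 mm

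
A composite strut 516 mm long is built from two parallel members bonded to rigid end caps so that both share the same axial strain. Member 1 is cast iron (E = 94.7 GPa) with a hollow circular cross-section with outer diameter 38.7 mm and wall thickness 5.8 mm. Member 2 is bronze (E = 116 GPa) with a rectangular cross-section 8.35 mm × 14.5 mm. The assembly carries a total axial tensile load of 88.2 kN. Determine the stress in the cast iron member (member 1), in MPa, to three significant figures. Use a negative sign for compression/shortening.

118 MPa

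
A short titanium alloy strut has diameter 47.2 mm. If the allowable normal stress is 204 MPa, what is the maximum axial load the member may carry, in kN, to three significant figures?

A = 1750 mm².
P_max = σ_allow · A = 204 · 1750 = 356900 N = 356.9 kN.

357 kN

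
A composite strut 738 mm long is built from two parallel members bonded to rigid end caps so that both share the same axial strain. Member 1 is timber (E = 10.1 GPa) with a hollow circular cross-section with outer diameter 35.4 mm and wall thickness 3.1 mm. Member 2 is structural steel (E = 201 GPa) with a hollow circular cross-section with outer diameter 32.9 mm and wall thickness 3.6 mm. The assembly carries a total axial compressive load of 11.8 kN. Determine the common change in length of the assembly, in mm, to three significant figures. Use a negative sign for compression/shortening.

A_1 = 314.6 mm².
A_2 = 331.4 mm².
Equal strain + equilibrium ⇒ each member carries load in proportion to AE: A₁E₁ = 3177000 N, A₂E₂ = 66610000 N, ΣAE = 69780000 N.
δ = PL/ΣAE = -11800·738/69780000 = -0.1248 mm.

-0.125 mm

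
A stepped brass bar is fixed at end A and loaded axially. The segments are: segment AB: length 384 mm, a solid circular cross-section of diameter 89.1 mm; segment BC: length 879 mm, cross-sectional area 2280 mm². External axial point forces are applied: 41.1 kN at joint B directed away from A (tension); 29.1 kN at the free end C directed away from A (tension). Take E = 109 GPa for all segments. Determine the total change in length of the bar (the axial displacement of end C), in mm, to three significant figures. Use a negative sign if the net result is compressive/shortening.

0.143 mm

Internal axial forces (sectioning from the free end, tension +): N_BC = 29.1 kN, N_AB = 70.2 kN.
A_AB = 6235 mm².
δ_AB = 70200·384/(6235·109000) = 0.03966 mm
δ_BC = 29100·879/(2280·109000) = 0.1029 mm
δ = Σδ_i = 0.1426 mm.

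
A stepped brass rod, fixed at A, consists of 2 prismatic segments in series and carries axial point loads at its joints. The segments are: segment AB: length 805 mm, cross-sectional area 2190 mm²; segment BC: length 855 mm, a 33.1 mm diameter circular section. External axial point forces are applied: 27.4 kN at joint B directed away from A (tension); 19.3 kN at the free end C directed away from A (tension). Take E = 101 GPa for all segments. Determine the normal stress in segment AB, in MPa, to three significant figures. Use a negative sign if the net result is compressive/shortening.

21.3 MPa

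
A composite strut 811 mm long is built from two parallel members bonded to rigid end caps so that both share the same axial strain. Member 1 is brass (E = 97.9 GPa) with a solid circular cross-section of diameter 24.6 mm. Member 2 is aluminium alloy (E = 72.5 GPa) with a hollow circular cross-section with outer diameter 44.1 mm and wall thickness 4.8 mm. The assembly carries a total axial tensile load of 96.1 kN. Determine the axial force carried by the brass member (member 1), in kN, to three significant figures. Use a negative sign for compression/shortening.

50.0 kN

A_1 = 475.3 mm².
A_2 = 592.6 mm².
Equal strain + equilibrium ⇒ each member carries load in proportion to AE: A₁E₁ = 46530000 N, A₂E₂ = 42970000 N, ΣAE = 89500000 N.
F₁ = P·A₁E₁/ΣAE = 96100·46530000/89500000 = 49960 N.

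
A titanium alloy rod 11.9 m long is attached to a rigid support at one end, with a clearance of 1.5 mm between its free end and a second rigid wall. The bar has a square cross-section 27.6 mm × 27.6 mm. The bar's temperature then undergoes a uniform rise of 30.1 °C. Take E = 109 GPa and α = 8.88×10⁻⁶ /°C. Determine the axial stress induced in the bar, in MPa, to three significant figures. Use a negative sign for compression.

-15.4 MPa

Free thermal expansion αLΔT = 8.88e-6 · 11900 · 30.1 = 3.181 mm.
The walls engage after the gap closes; constrained expansion = 3.181 − 1.5 = 1.681 mm.
The walls impose strain ε = −(1.681)/11900 = -1.4124e-04; σ = Eε = 109000 · -1.4124e-04 = -15.39 MPa.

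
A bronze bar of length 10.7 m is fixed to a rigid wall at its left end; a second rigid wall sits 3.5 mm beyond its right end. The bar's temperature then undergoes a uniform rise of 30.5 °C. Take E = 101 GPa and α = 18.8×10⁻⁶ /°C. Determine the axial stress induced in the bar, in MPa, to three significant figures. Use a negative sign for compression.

-24.9 MPa

Free thermal expansion αLΔT = 18.8e-6 · 10700 · 30.5 = 6.135 mm.
The walls engage after the gap closes; constrained expansion = 6.135 − 3.5 = 2.635 mm.
The walls impose strain ε = −(2.635)/10700 = -2.4630e-04; σ = Eε = 101000 · -2.4630e-04 = -24.88 MPa.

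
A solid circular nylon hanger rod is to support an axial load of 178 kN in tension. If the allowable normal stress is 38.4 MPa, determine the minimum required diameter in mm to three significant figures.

Required area A ≥ P/σ_allow = 178000/38.4 = 4635 mm².
For a solid circular section, d ≥ √(4A/π) = 76.82 mm.

76.8 mm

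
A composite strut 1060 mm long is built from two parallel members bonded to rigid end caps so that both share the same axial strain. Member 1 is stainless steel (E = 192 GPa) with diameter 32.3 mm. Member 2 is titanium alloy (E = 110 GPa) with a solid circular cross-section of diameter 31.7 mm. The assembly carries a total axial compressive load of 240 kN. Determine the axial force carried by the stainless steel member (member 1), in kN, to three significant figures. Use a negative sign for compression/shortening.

-155 kN

A_1 = 819.4 mm².
A_2 = 789.2 mm².
Equal strain + equilibrium ⇒ each member carries load in proportion to AE: A₁E₁ = 157300000 N, A₂E₂ = 86820000 N, ΣAE = 244100000 N.
F₁ = P·A₁E₁/ΣAE = -240000·157300000/244100000 = -154700 N.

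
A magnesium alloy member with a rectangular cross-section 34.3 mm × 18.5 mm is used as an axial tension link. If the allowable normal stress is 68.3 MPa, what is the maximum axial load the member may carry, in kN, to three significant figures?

43.3 kN

A = 634.5 mm².
P_max = σ_allow · A = 68.3 · 634.5 = 43340 N = 43.34 kN.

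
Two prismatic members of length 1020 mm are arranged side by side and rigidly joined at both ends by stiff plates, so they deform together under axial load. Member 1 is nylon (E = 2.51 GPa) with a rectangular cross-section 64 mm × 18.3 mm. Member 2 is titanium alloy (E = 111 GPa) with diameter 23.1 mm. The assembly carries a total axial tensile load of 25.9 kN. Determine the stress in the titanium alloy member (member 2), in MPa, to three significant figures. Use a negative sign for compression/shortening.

A_1 = 1171 mm².
A_2 = 419.1 mm².
Equal strain + equilibrium ⇒ each member carries load in proportion to AE: A₁E₁ = 2940000 N, A₂E₂ = 46520000 N, ΣAE = 49460000 N.
σ₂ = P·E₂/ΣAE = 25900·111000/49460000 = 58.13 MPa.

58.1 MPa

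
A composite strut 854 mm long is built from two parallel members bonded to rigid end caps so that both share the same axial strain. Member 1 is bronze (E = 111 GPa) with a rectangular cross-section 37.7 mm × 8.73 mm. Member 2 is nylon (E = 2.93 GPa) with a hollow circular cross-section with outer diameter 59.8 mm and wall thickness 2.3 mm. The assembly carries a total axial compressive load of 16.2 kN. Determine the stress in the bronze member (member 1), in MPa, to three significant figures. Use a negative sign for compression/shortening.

A_1 = 329.1 mm².
A_2 = 415.5 mm².
Equal strain + equilibrium ⇒ each member carries load in proportion to AE: A₁E₁ = 36530000 N, A₂E₂ = 1217000 N, ΣAE = 37750000 N.
σ₁ = P·E₁/ΣAE = -16200·111000/37750000 = -47.63 MPa.

-47.6 MPa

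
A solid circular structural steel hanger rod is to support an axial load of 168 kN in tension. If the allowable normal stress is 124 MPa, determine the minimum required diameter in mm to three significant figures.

Required area A ≥ P/σ_allow = 168000/124 = 1355 mm².
For a solid circular section, d ≥ √(4A/π) = 41.53 mm.

41.5 mm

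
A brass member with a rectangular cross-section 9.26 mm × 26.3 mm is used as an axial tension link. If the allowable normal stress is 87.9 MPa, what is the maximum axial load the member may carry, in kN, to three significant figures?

21.4 kN

A = 243.5 mm².
P_max = σ_allow · A = 87.9 · 243.5 = 21410 N = 21.41 kN.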